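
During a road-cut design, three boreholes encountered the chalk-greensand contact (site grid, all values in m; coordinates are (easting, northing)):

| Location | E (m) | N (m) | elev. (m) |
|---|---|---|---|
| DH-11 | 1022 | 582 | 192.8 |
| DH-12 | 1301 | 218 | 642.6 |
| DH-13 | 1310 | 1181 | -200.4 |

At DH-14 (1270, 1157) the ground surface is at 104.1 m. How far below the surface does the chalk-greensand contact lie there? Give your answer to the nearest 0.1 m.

Two edge vectors: DH-11→DH-12 = (279, -364, 449.8), DH-11→DH-13 = (288, 599, -393.2).
Normal n = (DH-11→DH-12) × (DH-11→DH-13) = (-126305.4, 239245.2, 271953).
So ∂z/∂E = −n_x/n_z = 0.464438 and ∂z/∂N = −n_y/n_z = −0.879730.
Intercept c from DH-11: 192.8 − 474.66 + 512.00 = 230.15.
At (1270, 1157): z_contact = 589.84 − 1017.85 + 230.15 = -197.86 m.
Depth below ground = 104.1 − (-197.86) = 302.0 m.

302.0 m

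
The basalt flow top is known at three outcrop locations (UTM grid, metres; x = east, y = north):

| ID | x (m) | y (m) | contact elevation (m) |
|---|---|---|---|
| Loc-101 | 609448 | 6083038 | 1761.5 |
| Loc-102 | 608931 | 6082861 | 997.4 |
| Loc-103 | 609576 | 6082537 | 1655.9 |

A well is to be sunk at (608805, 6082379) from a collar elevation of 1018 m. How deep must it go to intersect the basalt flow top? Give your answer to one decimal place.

444.3 m

Two edge vectors: Loc-101→Loc-102 = (-517, -177, -764.1), Loc-101→Loc-103 = (128, -501, -105.6).
Normal n = (Loc-101→Loc-102) × (Loc-101→Loc-103) = (-364122.9, -152400, 281673).
So ∂z/∂x = −n_x/n_z = 1.292714957 and ∂z/∂y = −n_y/n_z = 0.541052923.
Intercept c from Loc-101: 1761.5 − 787842.54 − 3291245.49 = −4077326.54.
At (608805, 6082379): z_contact = 787011.33 + 3290888.94 − 4077326.54 = 573.73 m.
Depth below ground = 1018 − 573.73 = 444.3 m.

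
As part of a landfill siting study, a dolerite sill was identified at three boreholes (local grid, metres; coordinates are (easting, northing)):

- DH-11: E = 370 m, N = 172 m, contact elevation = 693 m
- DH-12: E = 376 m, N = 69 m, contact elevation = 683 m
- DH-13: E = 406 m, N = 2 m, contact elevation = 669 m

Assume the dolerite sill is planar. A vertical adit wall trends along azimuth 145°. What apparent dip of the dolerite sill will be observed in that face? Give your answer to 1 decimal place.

13.0°

Let the plane be z = a·E + b·N + c.
DH-12−DH-11: 6a − 103b = −10;  DH-13−DH-11: 36a − 170b = −24.
Solving gives a = −0.28720, b = 0.08036.
Unit vector along 145° is (sin 145°, cos 145°) = (0.5736, -0.8192).
Slope in that direction = a·(0.5736) + b·(-0.8192) = −0.23056.
Apparent dip = arctan|0.23056| = 13.0° (true dip is 16.6°, so apparent ≤ true as expected).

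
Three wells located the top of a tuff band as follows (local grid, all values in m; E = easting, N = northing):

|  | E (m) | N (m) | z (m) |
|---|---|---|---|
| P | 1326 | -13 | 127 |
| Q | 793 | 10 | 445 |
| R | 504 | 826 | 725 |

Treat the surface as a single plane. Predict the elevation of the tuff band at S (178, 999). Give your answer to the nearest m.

941 m

Two edge vectors: P→Q = (-533, 23, 318), P→R = (-822, 839, 598).
Normal n = (P→Q) × (P→R) = (-253048, 57338, -428281).
So ∂z/∂E = −n_x/n_z = −0.59085 and ∂z/∂N = −n_y/n_z = 0.13388.
Intercept c from P: 127 + 783.46 + 1.74 = 912.20.
At (178, 999): z = −105.2 + 133.7 + 912.20 = 940.8 m.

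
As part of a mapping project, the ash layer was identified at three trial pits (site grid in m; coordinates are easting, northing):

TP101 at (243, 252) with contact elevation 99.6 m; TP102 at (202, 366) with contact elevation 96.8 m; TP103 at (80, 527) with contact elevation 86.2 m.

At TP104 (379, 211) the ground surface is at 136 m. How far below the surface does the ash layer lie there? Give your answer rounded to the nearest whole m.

23 m

Let the plane be z = a·easting + b·northing + c.
TP102−TP101: −41a + 114b = −2.8;  TP103−TP101: −163a + 275b = −13.4.
Solving gives a = 0.10368, b = 0.01273.
Then c = 99.6 − a·243 − b·252 = 71.20.
At (379, 211): z_contact = 39.3 + 2.7 + 71.20 = 113.2 m.
Depth below ground = 136 − 113.2 = 23 m.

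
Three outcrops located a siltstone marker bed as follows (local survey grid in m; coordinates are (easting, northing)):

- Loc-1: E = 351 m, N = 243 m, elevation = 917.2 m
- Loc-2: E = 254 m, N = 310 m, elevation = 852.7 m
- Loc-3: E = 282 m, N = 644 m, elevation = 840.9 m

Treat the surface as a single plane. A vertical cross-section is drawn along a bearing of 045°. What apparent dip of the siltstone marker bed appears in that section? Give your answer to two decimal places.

Two edge vectors: Loc-1→Loc-2 = (-97, 67, -64.5), Loc-1→Loc-3 = (-69, 401, -76.3).
Normal n = (Loc-1→Loc-2) × (Loc-1→Loc-3) = (20752.4, -2950.6, -34274).
So ∂z/∂E = −n_x/n_z = 0.60549 and ∂z/∂N = −n_y/n_z = −0.08609.
Unit vector along 045° is (sin 45°, cos 45°) = (0.7071, 0.7071).
Slope in that direction = a·(0.7071) + b·(0.7071) = 0.36727.
Apparent dip = arctan|0.36727| = 20.17° (true dip is 31.4°, so apparent ≤ true as expected).

20.17°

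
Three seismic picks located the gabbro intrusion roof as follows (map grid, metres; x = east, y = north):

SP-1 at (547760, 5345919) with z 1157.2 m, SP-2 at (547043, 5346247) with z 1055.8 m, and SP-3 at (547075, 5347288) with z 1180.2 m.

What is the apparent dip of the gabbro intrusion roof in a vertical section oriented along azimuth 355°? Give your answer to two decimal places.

Two edge vectors: SP-1→SP-2 = (-717, 328, -101.4), SP-1→SP-3 = (-685, 1369, 23).
Normal n = (SP-1→SP-2) × (SP-1→SP-3) = (146360.6, 85950, -756893).
So ∂z/∂x = −n_x/n_z = 0.19337 and ∂z/∂y = −n_y/n_z = 0.11356.
Unit vector along 355° is (sin 355°, cos 355°) = (-0.0872, 0.9962).
Slope in that direction = a·(-0.0872) + b·(0.9962) = 0.09627.
Apparent dip = arctan|0.09627| = 5.50° (true dip is 12.6°, so apparent ≤ true as expected).

5.50°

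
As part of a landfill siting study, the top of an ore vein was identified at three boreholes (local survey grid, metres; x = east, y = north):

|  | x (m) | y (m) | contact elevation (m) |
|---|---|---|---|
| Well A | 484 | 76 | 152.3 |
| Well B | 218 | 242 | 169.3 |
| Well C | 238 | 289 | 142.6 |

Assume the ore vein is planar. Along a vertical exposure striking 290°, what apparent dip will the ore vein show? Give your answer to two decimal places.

Two edge vectors: Well A→Well B = (-266, 166, 17), Well A→Well C = (-246, 213, -9.7).
Normal n = (Well A→Well B) × (Well A→Well C) = (-5231.2, -6762.2, -15822).
So ∂z/∂x = −n_x/n_z = −0.33063 and ∂z/∂y = −n_y/n_z = −0.42739.
Unit vector along 290° is (sin 290°, cos 290°) = (-0.9397, 0.3420).
Slope in that direction = a·(-0.9397) + b·(0.3420) = 0.16451.
Apparent dip = arctan|0.16451| = 9.34° (true dip is 28.4°, so apparent ≤ true as expected).

9.34°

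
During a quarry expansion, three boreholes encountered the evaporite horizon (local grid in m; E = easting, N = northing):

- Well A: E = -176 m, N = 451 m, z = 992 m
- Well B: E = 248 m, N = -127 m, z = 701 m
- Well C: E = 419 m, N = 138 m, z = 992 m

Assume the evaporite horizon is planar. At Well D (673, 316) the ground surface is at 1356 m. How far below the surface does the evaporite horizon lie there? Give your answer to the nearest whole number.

Let the plane be z = a·E + b·N + c.
Well B−Well A: 424a − 578b = −291;  Well C−Well A: 595a − 313b = 0.
Solving gives a = 0.43127, b = 0.81982.
Then c = 992 − a·-176 − b·451 = 698.16.
At (673, 316): z_contact = 290.2 + 259.1 + 698.16 = 1247.5 m.
Depth below ground = 1356 − 1247.5 = 109 m.

109 m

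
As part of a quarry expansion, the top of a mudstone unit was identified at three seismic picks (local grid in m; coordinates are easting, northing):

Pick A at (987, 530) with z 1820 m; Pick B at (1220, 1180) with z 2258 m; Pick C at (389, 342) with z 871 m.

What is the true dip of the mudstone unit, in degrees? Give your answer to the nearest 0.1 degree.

57.2°

Let the plane be z = a·easting + b·northing + c.
Pick B−Pick A: 233a + 650b = 438;  Pick C−Pick A: −598a − 188b = −949.
Solving gives a = 1.54976, b = 0.11832.
Gradient magnitude |∇z| = √(a² + b²) = √(2.40176 + 0.01400) = 1.55427.
True dip = arctan(1.55427) = 57.2°, dipping toward W (azimuth ≈ 266°).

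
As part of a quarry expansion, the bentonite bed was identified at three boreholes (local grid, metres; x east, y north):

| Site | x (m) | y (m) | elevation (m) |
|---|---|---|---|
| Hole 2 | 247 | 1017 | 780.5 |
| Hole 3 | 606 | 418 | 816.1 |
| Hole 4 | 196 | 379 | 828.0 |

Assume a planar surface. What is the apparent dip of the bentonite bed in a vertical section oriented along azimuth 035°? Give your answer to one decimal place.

Two edge vectors: Hole 2→Hole 3 = (359, -599, 35.6), Hole 2→Hole 4 = (-51, -638, 47.5).
Normal n = (Hole 2→Hole 3) × (Hole 2→Hole 4) = (-5739.7, -18868.1, -259591).
So ∂z/∂x = −n_x/n_z = −0.02211 and ∂z/∂y = −n_y/n_z = −0.07268.
Unit vector along 035° is (sin 35°, cos 35°) = (0.5736, 0.8192).
Slope in that direction = a·(0.5736) + b·(0.8192) = −0.07222.
Apparent dip = arctan|0.07222| = 4.1° (true dip is 4.3°, so apparent ≤ true as expected).

4.1°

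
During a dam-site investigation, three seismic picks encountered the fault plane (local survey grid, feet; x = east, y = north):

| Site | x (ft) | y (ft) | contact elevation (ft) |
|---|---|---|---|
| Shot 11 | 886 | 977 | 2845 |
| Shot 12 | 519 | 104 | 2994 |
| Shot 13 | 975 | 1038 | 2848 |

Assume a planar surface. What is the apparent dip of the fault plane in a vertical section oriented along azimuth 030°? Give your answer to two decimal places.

Let the plane be z = a·x + b·y + c.
Shot 12−Shot 11: −367a − 873b = 149;  Shot 13−Shot 11: 89a + 61b = 3.
Solving gives a = 0.21168, b = −0.25966.
Unit vector along 030° is (sin 30°, cos 30°) = (0.5000, 0.8660).
Slope in that direction = a·(0.5000) + b·(0.8660) = −0.11904.
Apparent dip = arctan|0.11904| = 6.79° (true dip is 18.5°, so apparent ≤ true as expected).

6.79°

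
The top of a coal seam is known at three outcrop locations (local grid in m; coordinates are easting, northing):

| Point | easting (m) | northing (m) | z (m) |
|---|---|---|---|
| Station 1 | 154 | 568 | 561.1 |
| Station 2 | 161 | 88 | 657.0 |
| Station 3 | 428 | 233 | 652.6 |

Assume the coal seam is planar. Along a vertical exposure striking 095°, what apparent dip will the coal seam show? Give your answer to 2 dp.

6.18°

Let the plane be z = a·easting + b·northing + c.
Station 2−Station 1: 7a − 480b = 95.9;  Station 3−Station 1: 274a − 335b = 91.5.
Solving gives a = 0.09130, b = −0.19846.
Unit vector along 095° is (sin 95°, cos 95°) = (0.9962, -0.0872).
Slope in that direction = a·(0.9962) + b·(-0.0872) = 0.10825.
Apparent dip = arctan|0.10825| = 6.18° (true dip is 12.3°, so apparent ≤ true as expected).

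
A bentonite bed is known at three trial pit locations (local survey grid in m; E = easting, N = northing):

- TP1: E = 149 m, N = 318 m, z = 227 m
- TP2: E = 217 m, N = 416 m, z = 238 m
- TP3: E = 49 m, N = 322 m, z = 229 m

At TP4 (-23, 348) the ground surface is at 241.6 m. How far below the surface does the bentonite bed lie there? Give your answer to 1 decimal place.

8.3 m

Let the plane be z = a·E + b·N + c.
TP2−TP1: 68a + 98b = 11;  TP3−TP1: −100a + 4b = 2.
Solving gives a = −0.01509, b = 0.12272.
Then c = 227 − a·149 − b·318 = 190.22.
At (-23, 348): z_contact = 0.35 + 42.71 + 190.22 = 233.28 m.
Depth below ground = 241.6 − 233.28 = 8.3 m.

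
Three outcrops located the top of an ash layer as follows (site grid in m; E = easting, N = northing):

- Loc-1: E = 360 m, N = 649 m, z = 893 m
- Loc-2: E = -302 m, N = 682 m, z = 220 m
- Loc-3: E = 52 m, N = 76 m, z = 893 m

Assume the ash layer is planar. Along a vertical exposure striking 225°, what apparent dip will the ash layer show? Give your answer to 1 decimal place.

17.9°

Two edge vectors: Loc-1→Loc-2 = (-662, 33, -673), Loc-1→Loc-3 = (-308, -573, 0).
Normal n = (Loc-1→Loc-2) × (Loc-1→Loc-3) = (-385629, 207284, 389490).
So ∂z/∂E = −n_x/n_z = 0.99009 and ∂z/∂N = −n_y/n_z = −0.53219.
Unit vector along 225° is (sin 225°, cos 225°) = (-0.7071, -0.7071).
Slope in that direction = a·(-0.7071) + b·(-0.7071) = −0.32378.
Apparent dip = arctan|0.32378| = 17.9° (true dip is 48.3°, so apparent ≤ true as expected).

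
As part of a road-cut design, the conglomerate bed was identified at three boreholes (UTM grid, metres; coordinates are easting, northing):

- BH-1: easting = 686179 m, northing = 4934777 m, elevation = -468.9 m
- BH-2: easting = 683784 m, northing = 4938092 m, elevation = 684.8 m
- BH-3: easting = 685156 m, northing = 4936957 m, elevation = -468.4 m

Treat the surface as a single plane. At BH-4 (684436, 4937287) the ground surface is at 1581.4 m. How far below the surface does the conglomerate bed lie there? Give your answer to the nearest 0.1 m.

Two edge vectors: BH-1→BH-2 = (-2395, 3315, 1153.7), BH-1→BH-3 = (-1023, 2180, 0.5).
Normal n = (BH-1→BH-2) × (BH-1→BH-3) = (-2513408.5, -1179037.6, -1829855).
So ∂z/∂easting = −n_x/n_z = −1.373556101 and ∂z/∂northing = −n_y/n_z = −0.644333895.
Intercept c from BH-1: -468.9 + 942505.35 + 3179644.09 = 4121680.54.
At (684436, 4937287): z_contact = −940111.24 − 3181261.36 + 4121680.54 = 307.93 m.
Depth below ground = 1581.4 − 307.93 = 1273.5 m.

1273.5 m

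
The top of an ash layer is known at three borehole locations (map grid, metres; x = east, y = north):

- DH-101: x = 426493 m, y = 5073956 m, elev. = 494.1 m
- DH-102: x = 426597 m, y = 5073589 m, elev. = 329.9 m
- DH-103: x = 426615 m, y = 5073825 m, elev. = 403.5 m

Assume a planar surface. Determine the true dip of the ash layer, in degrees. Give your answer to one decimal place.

Two edge vectors: DH-101→DH-102 = (104, -367, -164.2), DH-101→DH-103 = (122, -131, -90.6).
Normal n = (DH-101→DH-102) × (DH-101→DH-103) = (11740, -10610, 31150).
So ∂z/∂x = −n_x/n_z = −0.37689 and ∂z/∂y = −n_y/n_z = 0.34061.
Gradient magnitude |∇z| = √(a² + b²) = √(0.14204 + 0.11602) = 0.50799.
True dip = arctan(0.50799) = 26.9°, dipping toward SE (azimuth ≈ 132°).

26.9°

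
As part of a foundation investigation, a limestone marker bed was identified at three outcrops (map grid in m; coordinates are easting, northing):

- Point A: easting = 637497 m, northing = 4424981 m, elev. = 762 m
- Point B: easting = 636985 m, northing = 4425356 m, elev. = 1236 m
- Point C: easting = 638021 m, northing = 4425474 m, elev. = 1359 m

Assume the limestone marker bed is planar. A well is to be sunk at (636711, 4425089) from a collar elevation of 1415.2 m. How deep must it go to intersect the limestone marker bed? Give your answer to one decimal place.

502.7 m

Let the plane be z = a·easting + b·northing + c.
Point B−Point A: −512a + 375b = 474;  Point C−Point A: 524a + 493b = 597.
Solving gives a = −0.021845958, b = 1.234172986.
Then c = 762 − a·637497 − b·4424981 = −5446503.28.
At (636711, 4425089): z_contact = −13909.56 + 5461325.30 − 5446503.28 = 912.46 m.
Depth below ground = 1415.2 − 912.46 = 502.7 m.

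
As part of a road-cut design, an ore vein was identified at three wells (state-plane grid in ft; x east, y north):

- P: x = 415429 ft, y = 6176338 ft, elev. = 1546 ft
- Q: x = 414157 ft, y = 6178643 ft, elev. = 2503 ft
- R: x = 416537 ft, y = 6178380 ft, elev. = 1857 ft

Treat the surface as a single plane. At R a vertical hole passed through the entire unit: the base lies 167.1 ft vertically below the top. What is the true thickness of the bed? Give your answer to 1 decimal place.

Two edge vectors: P→Q = (-1272, 2305, 957), P→R = (1108, 2042, 311).
Normal n = (P→Q) × (P→R) = (-1237339, 1455948, -5151364).
So ∂z/∂x = −n_x/n_z = −0.24020 and ∂z/∂y = −n_y/n_z = 0.28263.
|∇z| = √(a²+b²) = 0.37091, so dip δ = arctan(0.37091) = 20.35°.
True thickness = vertical thickness × cos δ = 167.1 × cos 20.35° = 156.7 ft.

156.7 ft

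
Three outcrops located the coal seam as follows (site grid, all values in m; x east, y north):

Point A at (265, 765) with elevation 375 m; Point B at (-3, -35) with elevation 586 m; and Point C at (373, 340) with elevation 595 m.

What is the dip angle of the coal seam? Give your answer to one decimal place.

30.7°

Two edge vectors: Point A→Point B = (-268, -800, 211), Point A→Point C = (108, -425, 220).
Normal n = (Point A→Point B) × (Point A→Point C) = (-86325, 81748, 200300).
So ∂z/∂x = −n_x/n_z = 0.43098 and ∂z/∂y = −n_y/n_z = −0.40813.
Gradient magnitude |∇z| = √(a² + b²) = √(0.18574 + 0.16657) = 0.59356.
True dip = arctan(0.59356) = 30.7°, dipping toward NW (azimuth ≈ 313°).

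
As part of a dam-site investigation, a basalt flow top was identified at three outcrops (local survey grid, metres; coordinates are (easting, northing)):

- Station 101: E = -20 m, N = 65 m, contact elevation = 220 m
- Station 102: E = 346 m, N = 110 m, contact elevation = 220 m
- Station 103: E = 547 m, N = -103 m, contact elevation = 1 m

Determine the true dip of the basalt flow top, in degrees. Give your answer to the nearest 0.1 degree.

Let the plane be z = a·E + b·N + c.
Station 102−Station 101: 366a + 45b = 0;  Station 103−Station 101: 567a − 168b = −219.
Solving gives a = −0.11327, b = 0.92128.
Gradient magnitude |∇z| = √(a² + b²) = √(0.01283 + 0.84875) = 0.92822.
True dip = arctan(0.92822) = 42.9°, dipping toward S (azimuth ≈ 173°).

42.9°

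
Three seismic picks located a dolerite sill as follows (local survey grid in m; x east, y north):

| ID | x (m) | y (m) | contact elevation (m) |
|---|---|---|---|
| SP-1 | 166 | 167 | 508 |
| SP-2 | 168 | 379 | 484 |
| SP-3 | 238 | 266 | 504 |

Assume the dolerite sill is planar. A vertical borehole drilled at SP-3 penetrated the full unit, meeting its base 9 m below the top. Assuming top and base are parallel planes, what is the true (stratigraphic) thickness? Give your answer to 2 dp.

Let the plane be z = a·x + b·y + c.
SP-2−SP-1: 2a + 212b = −24;  SP-3−SP-1: 72a + 99b = −4.
Solving gives a = 0.10142, b = −0.11416.
|∇z| = √(a²+b²) = 0.15271, so dip δ = arctan(0.15271) = 8.68°.
True thickness = vertical thickness × cos δ = 9 × cos 8.68° = 8.90 m.

8.90 m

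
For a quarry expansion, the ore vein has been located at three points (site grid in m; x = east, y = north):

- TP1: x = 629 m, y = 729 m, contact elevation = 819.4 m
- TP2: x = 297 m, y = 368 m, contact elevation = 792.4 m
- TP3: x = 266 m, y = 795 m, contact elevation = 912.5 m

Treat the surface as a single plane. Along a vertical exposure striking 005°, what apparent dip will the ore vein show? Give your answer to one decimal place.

Let the plane be z = a·x + b·y + c.
TP2−TP1: −332a − 361b = −27;  TP3−TP1: −363a + 66b = 93.1.
Solving gives a = −0.20808, b = 0.26616.
Unit vector along 005° is (sin 5°, cos 5°) = (0.0872, 0.9962).
Slope in that direction = a·(0.0872) + b·(0.9962) = 0.24701.
Apparent dip = arctan|0.24701| = 13.9° (true dip is 18.7°, so apparent ≤ true as expected).

13.9°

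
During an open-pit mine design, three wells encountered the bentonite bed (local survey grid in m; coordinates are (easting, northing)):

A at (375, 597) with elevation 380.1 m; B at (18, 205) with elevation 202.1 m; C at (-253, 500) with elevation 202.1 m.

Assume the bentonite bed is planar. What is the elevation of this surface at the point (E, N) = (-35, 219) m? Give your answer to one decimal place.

Two edge vectors: A→B = (-357, -392, -178), A→C = (-628, -97, -178).
Normal n = (A→B) × (A→C) = (52510, 48238, -211547).
So ∂z/∂E = −n_x/n_z = 0.24822 and ∂z/∂N = −n_y/n_z = 0.22802.
Intercept c from A: 380.1 − 93.08 − 136.13 = 150.89.
At (-35, 219): z = −8.7 + 49.9 + 150.89 = 192.1 m.

192.1 m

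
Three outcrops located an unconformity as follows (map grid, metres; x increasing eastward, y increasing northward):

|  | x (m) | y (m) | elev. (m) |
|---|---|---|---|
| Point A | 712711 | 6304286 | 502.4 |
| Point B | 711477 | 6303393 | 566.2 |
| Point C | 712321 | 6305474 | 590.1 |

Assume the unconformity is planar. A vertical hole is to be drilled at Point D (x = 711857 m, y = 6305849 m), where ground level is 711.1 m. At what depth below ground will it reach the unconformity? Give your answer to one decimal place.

64.4 m

Two edge vectors: Point A→Point B = (-1234, -893, 63.8), Point A→Point C = (-390, 1188, 87.7).
Normal n = (Point A→Point B) × (Point A→Point C) = (-154110.5, 83339.8, -1814262).
So ∂z/∂x = −n_x/n_z = −0.084943906 and ∂z/∂y = −n_y/n_z = 0.045935923.
Intercept c from Point A: 502.4 + 60540.46 − 289593.20 = −228550.34.
At (711857, 6305849): z_contact = −60467.91 + 289665.00 − 228550.34 = 646.74 m.
Depth below ground = 711.1 − 646.74 = 64.4 m.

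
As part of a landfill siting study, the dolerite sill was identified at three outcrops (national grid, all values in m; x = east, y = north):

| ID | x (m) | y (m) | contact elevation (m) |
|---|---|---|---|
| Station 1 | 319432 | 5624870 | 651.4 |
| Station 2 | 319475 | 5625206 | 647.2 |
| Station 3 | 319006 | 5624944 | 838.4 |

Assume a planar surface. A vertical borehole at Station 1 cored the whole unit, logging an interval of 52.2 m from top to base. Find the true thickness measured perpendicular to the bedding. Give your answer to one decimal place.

Two edge vectors: Station 1→Station 2 = (43, 336, -4.2), Station 1→Station 3 = (-426, 74, 187).
Normal n = (Station 1→Station 2) × (Station 1→Station 3) = (63142.8, -6251.8, 146318).
So ∂z/∂x = −n_x/n_z = −0.43154 and ∂z/∂y = −n_y/n_z = 0.04273.
|∇z| = √(a²+b²) = 0.43366, so dip δ = arctan(0.43366) = 23.44°.
True thickness = vertical thickness × cos δ = 52.2 × cos 23.44° = 47.9 m.

47.9 m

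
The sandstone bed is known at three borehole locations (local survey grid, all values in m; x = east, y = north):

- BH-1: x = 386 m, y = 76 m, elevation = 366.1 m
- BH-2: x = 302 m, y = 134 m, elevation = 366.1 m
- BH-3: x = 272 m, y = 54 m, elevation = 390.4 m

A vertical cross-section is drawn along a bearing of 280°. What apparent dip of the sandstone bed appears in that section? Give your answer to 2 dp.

Two edge vectors: BH-1→BH-2 = (-84, 58, 0), BH-1→BH-3 = (-114, -22, 24.3).
Normal n = (BH-1→BH-2) × (BH-1→BH-3) = (1409.4, 2041.2, 8460).
So ∂z/∂x = −n_x/n_z = −0.16660 and ∂z/∂y = −n_y/n_z = −0.24128.
Unit vector along 280° is (sin 280°, cos 280°) = (-0.9848, 0.1736).
Slope in that direction = a·(-0.9848) + b·(0.1736) = 0.12217.
Apparent dip = arctan|0.12217| = 6.97° (true dip is 16.3°, so apparent ≤ true as expected).

6.97°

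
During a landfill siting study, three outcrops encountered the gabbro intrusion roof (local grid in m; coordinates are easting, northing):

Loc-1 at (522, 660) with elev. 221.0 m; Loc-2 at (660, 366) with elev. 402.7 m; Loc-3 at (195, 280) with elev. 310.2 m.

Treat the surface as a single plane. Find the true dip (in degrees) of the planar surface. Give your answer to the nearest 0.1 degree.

29.3°

Two edge vectors: Loc-1→Loc-2 = (138, -294, 181.7), Loc-1→Loc-3 = (-327, -380, 89.2).
Normal n = (Loc-1→Loc-2) × (Loc-1→Loc-3) = (42821.2, -71725.5, -148578).
So ∂z/∂easting = −n_x/n_z = 0.28821 and ∂z/∂northing = −n_y/n_z = −0.48275.
Gradient magnitude |∇z| = √(a² + b²) = √(0.08306 + 0.23304) = 0.56223.
True dip = arctan(0.56223) = 29.3°, dipping toward NNW (azimuth ≈ 329°).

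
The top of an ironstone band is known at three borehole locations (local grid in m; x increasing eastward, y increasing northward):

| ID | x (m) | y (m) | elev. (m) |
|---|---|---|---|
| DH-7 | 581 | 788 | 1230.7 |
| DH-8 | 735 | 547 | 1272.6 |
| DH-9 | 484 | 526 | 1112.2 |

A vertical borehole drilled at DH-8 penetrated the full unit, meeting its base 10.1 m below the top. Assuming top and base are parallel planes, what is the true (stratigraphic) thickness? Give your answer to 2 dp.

8.43 m

Let the plane be z = a·x + b·y + c.
DH-8−DH-7: 154a − 241b = 41.9;  DH-9−DH-7: −97a − 262b = −118.5.
Solving gives a = 0.62042, b = 0.22259.
|∇z| = √(a²+b²) = 0.65914, so dip δ = arctan(0.65914) = 33.39°.
True thickness = vertical thickness × cos δ = 10.1 × cos 33.39° = 8.43 m.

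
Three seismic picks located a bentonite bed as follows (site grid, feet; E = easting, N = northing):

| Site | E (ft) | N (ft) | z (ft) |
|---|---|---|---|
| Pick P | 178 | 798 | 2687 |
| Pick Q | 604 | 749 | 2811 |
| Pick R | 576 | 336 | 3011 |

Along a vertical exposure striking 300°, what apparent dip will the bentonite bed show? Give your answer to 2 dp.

Two edge vectors: Pick P→Pick Q = (426, -49, 124), Pick P→Pick R = (398, -462, 324).
Normal n = (Pick P→Pick Q) × (Pick P→Pick R) = (41412, -88672, -177310).
So ∂z/∂E = −n_x/n_z = 0.23356 and ∂z/∂N = −n_y/n_z = −0.50010.
Unit vector along 300° is (sin 300°, cos 300°) = (-0.8660, 0.5000).
Slope in that direction = a·(-0.8660) + b·(0.5000) = −0.45231.
Apparent dip = arctan|0.45231| = 24.34° (true dip is 28.9°, so apparent ≤ true as expected).

24.34°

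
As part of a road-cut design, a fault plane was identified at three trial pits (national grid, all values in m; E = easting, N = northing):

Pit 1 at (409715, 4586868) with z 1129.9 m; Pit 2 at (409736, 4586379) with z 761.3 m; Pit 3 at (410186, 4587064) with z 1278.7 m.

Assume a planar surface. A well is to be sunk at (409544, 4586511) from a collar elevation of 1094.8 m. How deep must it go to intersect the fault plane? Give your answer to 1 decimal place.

234.4 m

Let the plane be z = a·E + b·N + c.
Pit 2−Pit 1: 21a − 489b = −368.6;  Pit 3−Pit 1: 471a + 196b = 148.8.
Solving gives a = 0.002207861, b = 0.753878047.
Then c = 1129.9 − a·409715 − b·4586868 = −3457713.78.
At (409544, 4586511): z_contact = 904.22 + 3457669.96 − 3457713.78 = 860.39 m.
Depth below ground = 1094.8 − 860.39 = 234.4 m.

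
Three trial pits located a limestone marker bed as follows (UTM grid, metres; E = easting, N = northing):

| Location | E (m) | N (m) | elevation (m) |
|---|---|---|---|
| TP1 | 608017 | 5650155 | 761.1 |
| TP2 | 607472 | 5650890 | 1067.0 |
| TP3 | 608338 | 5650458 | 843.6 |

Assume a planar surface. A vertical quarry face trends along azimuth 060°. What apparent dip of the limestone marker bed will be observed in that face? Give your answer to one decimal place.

Let the plane be z = a·E + b·N + c.
TP2−TP1: −545a + 735b = 305.9;  TP3−TP1: 321a + 303b = 82.5.
Solving gives a = −0.07991, b = 0.35694.
Unit vector along 060° is (sin 60°, cos 60°) = (0.8660, 0.5000).
Slope in that direction = a·(0.8660) + b·(0.5000) = 0.10926.
Apparent dip = arctan|0.10926| = 6.2° (true dip is 20.1°, so apparent ≤ true as expected).

6.2°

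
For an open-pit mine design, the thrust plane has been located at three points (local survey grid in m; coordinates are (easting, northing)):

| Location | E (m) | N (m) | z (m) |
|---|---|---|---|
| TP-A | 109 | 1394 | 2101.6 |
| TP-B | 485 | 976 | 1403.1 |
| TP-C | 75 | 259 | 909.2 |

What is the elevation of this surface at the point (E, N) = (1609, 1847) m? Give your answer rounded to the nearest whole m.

Let the plane be z = a·E + b·N + c.
TP-B−TP-A: 376a − 418b = −698.5;  TP-C−TP-A: −34a − 1135b = −1192.4.
Solving gives a = −0.66756, b = 1.07057.
Then c = 2101.6 − a·109 − b·1394 = 681.99.
At (1609, 1847): z = −1074.1 + 1977.3 + 681.99 = 1585.2 m.

1585 m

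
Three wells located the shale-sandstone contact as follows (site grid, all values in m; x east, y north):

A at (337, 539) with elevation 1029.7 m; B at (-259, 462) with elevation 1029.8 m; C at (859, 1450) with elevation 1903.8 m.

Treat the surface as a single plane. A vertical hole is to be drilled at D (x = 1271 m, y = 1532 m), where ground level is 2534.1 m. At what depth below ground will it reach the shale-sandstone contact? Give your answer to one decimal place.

Let the plane be z = a·x + b·y + c.
B−A: −596a − 77b = 0.1;  C−A: 522a + 911b = 874.1.
Solving gives a = −0.134053, b = 1.036307.
Then c = 1029.7 − a·337 − b·539 = 516.31.
At (1271, 1532): z_contact = −170.38 + 1587.62 + 516.31 = 1933.55 m.
Depth below ground = 2534.1 − 1933.55 = 600.6 m.

600.6 m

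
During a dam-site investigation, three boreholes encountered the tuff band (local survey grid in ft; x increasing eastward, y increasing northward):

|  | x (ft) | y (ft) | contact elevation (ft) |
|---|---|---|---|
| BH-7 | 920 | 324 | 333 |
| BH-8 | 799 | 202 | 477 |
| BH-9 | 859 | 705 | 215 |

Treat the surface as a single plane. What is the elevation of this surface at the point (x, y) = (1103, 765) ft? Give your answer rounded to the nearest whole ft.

Two edge vectors: BH-7→BH-8 = (-121, -122, 144), BH-7→BH-9 = (-61, 381, -118).
Normal n = (BH-7→BH-8) × (BH-7→BH-9) = (-40468, -23062, -53543).
So ∂z/∂x = −n_x/n_z = −0.75580 and ∂z/∂y = −n_y/n_z = −0.43072.
Intercept c from BH-7: 333 + 695.34 + 139.55 = 1167.89.
At (1103, 765): z = −833.7 − 329.5 + 1167.89 = 4.7 ft.

5 ft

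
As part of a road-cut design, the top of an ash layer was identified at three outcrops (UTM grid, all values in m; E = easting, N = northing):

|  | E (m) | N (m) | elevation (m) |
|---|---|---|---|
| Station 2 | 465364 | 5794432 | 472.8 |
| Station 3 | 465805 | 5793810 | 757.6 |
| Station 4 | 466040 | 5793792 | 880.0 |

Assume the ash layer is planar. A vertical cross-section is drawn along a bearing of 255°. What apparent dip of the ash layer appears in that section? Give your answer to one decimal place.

25.3°

Let the plane be z = a·E + b·N + c.
Station 3−Station 2: 441a − 622b = 284.8;  Station 4−Station 2: 676a − 640b = 407.2.
Solving gives a = 0.51368, b = −0.09368.
Unit vector along 255° is (sin 255°, cos 255°) = (-0.9659, -0.2588).
Slope in that direction = a·(-0.9659) + b·(-0.2588) = −0.47193.
Apparent dip = arctan|0.47193| = 25.3° (true dip is 27.6°, so apparent ≤ true as expected).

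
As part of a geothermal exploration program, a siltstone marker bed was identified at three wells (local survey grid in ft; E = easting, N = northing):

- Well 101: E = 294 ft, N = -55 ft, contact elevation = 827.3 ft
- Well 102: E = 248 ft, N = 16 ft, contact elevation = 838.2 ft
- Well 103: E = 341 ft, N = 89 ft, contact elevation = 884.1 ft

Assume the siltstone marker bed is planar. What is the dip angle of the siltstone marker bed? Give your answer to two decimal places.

Two edge vectors: Well 101→Well 102 = (-46, 71, 10.9), Well 101→Well 103 = (47, 144, 56.8).
Normal n = (Well 101→Well 102) × (Well 101→Well 103) = (2463.2, 3125.1, -9961).
So ∂z/∂E = −n_x/n_z = 0.24728 and ∂z/∂N = −n_y/n_z = 0.31373.
Gradient magnitude |∇z| = √(a² + b²) = √(0.06115 + 0.09843) = 0.39947.
True dip = arctan(0.39947) = 21.78°, dipping toward SW (azimuth ≈ 218°).

21.78°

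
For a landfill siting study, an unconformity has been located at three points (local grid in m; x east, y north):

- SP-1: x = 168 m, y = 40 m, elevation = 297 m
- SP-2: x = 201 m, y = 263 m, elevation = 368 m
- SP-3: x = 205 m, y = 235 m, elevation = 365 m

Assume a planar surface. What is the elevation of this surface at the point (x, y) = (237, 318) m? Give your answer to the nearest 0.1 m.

405.7 m

Two edge vectors: SP-1→SP-2 = (33, 223, 71), SP-1→SP-3 = (37, 195, 68).
Normal n = (SP-1→SP-2) × (SP-1→SP-3) = (1319, 383, -1816).
So ∂z/∂x = −n_x/n_z = 0.72632 and ∂z/∂y = −n_y/n_z = 0.21090.
Intercept c from SP-1: 297 − 122.02 − 8.44 = 166.54.
At (237, 318): z = 172.1 + 67.1 + 166.54 = 405.7 m.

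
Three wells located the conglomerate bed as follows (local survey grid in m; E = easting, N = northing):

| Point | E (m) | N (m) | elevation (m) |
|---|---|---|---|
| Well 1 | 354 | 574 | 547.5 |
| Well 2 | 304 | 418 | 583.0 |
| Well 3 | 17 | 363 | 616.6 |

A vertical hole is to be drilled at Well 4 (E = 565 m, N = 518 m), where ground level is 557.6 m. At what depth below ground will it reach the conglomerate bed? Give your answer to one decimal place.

Let the plane be z = a·E + b·N + c.
Well 2−Well 1: −50a − 156b = 35.5;  Well 3−Well 1: −337a − 211b = 69.1.
Solving gives a = −0.07827, b = −0.20248.
Then c = 547.5 − a·354 − b·574 = 691.43.
At (565, 518): z_contact = −44.22 − 104.88 + 691.43 = 542.32 m.
Depth below ground = 557.6 − 542.32 = 15.3 m.

15.3 m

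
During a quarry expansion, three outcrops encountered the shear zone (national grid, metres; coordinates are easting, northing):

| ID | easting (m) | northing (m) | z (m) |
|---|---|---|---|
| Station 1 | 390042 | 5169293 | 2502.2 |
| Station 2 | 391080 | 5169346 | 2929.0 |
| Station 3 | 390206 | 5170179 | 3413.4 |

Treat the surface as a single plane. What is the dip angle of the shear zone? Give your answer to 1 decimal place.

45.8°

Two edge vectors: Station 1→Station 2 = (1038, 53, 426.8), Station 1→Station 3 = (164, 886, 911.2).
Normal n = (Station 1→Station 2) × (Station 1→Station 3) = (-329851.2, -875830.4, 910976).
So ∂z/∂easting = −n_x/n_z = 0.36209 and ∂z/∂northing = −n_y/n_z = 0.96142.
Gradient magnitude |∇z| = √(a² + b²) = √(0.13111 + 0.92433) = 1.02734.
True dip = arctan(1.02734) = 45.8°, dipping toward SSW (azimuth ≈ 201°).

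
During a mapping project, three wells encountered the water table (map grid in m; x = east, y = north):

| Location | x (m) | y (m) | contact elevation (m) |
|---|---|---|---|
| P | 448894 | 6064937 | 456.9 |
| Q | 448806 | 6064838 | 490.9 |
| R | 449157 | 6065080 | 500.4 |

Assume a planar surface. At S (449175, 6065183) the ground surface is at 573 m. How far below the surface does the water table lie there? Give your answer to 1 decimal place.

158.1 m

Two edge vectors: P→Q = (-88, -99, 34), P→R = (263, 143, 43.5).
Normal n = (P→Q) × (P→R) = (-9168.5, 12770, 13453).
So ∂z/∂x = −n_x/n_z = 0.681520850 and ∂z/∂y = −n_y/n_z = −0.949230655.
Intercept c from P: 456.9 − 305930.62 + 5757024.12 = 5451550.40.
At (449175, 6065183): z_contact = 306122.13 − 5757257.63 + 5451550.40 = 414.90 m.
Depth below ground = 573 − 414.90 = 158.1 m.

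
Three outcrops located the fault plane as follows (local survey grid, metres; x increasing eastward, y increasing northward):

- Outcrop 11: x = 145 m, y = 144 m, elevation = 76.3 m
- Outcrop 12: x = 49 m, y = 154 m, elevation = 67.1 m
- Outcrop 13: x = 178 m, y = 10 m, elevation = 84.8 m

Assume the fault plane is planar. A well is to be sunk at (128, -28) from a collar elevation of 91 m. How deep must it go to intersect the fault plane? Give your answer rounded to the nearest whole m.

Two edge vectors: Outcrop 11→Outcrop 12 = (-96, 10, -9.2), Outcrop 11→Outcrop 13 = (33, -134, 8.5).
Normal n = (Outcrop 11→Outcrop 12) × (Outcrop 11→Outcrop 13) = (-1147.8, 512.4, 12534).
So ∂z/∂x = −n_x/n_z = 0.09157 and ∂z/∂y = −n_y/n_z = −0.04088.
Intercept c from Outcrop 11: 76.3 − 13.28 + 5.89 = 68.91.
At (128, -28): z_contact = 11.7 + 1.1 + 68.91 = 81.8 m.
Depth below ground = 91 − 81.8 = 9 m.

9 m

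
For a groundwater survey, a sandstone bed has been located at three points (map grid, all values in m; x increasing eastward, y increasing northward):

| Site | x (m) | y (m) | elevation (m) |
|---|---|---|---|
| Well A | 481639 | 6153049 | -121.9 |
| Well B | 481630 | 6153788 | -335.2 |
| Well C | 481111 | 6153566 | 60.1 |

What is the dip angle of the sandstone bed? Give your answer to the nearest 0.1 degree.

35.0°

Two edge vectors: Well A→Well B = (-9, 739, -213.3), Well A→Well C = (-528, 517, 182).
Normal n = (Well A→Well B) × (Well A→Well C) = (244774.1, 114260.4, 385539).
So ∂z/∂x = −n_x/n_z = −0.63489 and ∂z/∂y = −n_y/n_z = −0.29637.
Gradient magnitude |∇z| = √(a² + b²) = √(0.40308 + 0.08783) = 0.70065.
True dip = arctan(0.70065) = 35.0°, dipping toward ENE (azimuth ≈ 065°).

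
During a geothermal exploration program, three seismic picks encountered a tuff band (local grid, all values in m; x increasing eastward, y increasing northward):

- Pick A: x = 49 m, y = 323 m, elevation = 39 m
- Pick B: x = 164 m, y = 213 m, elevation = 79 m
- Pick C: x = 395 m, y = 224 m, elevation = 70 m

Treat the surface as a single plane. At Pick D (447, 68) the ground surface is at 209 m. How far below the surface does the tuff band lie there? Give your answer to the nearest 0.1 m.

Let the plane be z = a·x + b·y + c.
Pick B−Pick A: 115a − 110b = 40;  Pick C−Pick A: 346a − 99b = 31.
Solving gives a = −0.02062, b = −0.38519.
Then c = 39 − a·49 − b·323 = 164.43.
At (447, 68): z_contact = −9.22 − 26.19 + 164.43 = 129.02 m.
Depth below ground = 209 − 129.02 = 80.0 m.

80.0 m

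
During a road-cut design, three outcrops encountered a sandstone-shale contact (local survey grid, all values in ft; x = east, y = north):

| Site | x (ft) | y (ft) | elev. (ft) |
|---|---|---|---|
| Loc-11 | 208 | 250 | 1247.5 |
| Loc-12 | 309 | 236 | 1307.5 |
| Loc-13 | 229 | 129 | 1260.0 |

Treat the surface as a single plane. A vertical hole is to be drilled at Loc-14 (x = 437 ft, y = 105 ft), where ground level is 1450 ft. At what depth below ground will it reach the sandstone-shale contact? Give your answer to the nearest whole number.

Two edge vectors: Loc-11→Loc-12 = (101, -14, 60), Loc-11→Loc-13 = (21, -121, 12.5).
Normal n = (Loc-11→Loc-12) × (Loc-11→Loc-13) = (7085, -2.5, -11927).
So ∂z/∂x = −n_x/n_z = 0.59403 and ∂z/∂y = −n_y/n_z = −0.00021.
Intercept c from Loc-11: 1247.5 − 123.56 + 0.05 = 1123.99.
At (437, 105): z_contact = 259.6 − 0.0 + 1123.99 = 1383.6 ft.
Depth below ground = 1450 − 1383.6 = 66 ft.

66 ft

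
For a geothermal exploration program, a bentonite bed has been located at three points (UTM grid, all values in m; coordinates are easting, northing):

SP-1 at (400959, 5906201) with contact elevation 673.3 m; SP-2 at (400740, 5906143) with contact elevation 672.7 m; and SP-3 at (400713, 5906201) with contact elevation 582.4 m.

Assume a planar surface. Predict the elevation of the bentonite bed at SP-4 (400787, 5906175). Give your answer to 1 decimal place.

Let the plane be z = a·easting + b·northing + c.
SP-2−SP-1: −219a − 58b = −0.6;  SP-3−SP-1: −246a + 0b = −90.9.
Solving gives a = 0.369512195, b = −1.384882254.
Then c = 673.3 − a·400959 − b·5906201 = 8031907.01.
At (400787, 5906175): z = 148095.7 − 8179356.9 + 8031907.01 = 645.8 m.

645.8 m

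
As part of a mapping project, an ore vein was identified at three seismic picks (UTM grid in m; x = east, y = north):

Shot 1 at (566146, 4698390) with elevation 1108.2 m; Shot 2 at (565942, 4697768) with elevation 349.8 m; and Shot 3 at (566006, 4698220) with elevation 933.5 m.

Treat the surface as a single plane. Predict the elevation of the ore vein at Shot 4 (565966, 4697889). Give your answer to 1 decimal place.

Let the plane be z = a·x + b·y + c.
Shot 2−Shot 1: −204a − 622b = −758.4;  Shot 3−Shot 1: −140a − 170b = −174.7.
Solving gives a = −0.386729008, b = 1.346129771.
Then c = 1108.2 − a·566146 − b·4698390 = −6104589.37.
At (565966, 4697889): z = −218875.5 + 6323968.2 − 6104589.37 = 503.4 m.

503.4 m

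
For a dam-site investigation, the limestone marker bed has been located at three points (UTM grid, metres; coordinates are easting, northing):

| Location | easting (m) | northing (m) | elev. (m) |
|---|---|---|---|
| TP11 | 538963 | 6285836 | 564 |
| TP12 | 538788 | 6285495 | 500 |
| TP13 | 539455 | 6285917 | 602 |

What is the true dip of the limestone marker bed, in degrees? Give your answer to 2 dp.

Let the plane be z = a·easting + b·northing + c.
TP12−TP11: −175a − 341b = −64;  TP13−TP11: 492a + 81b = 38.
Solving gives a = 0.05061, b = 0.16171.
Gradient magnitude |∇z| = √(a² + b²) = √(0.00256 + 0.02615) = 0.16944.
True dip = arctan(0.16944) = 9.62°, dipping toward SSW (azimuth ≈ 197°).

9.62°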